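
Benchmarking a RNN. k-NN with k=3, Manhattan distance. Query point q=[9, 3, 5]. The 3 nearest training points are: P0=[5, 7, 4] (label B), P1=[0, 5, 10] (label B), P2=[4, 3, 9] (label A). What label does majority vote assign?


d(q,P0) = 9  (label B)
d(q,P1) = 16  (label B)
d(q,P2) = 9  (label A)
Votes: A=1, B=2
Majority → B

B


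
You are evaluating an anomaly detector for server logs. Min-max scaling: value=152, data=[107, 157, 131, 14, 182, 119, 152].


min=14, max=182
(152-14)/(182-14) = 138/168 = 0.8214

0.8214


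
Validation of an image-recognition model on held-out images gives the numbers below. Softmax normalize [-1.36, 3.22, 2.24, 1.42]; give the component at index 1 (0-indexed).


Exponentials: e^-1.36=0.2567, e^3.22=25.0281, e^2.24=9.3933, e^1.42=4.1371
Sum = 38.8152
Softmax = [0.0066, 0.6448, 0.242, 0.1066]
p[1] = 25.0281/38.8152 = 0.6448

0.6448


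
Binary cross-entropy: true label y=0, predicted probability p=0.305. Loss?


BCE = -[y·ln(p) + (1-y)·ln(1-p)]
= -0 - 1·ln(1-0.305)
= -ln(0.695) = 0.3638

0.3638


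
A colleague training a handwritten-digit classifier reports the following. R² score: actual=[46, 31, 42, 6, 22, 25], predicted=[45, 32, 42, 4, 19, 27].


ȳ = 28.6667
SS_res = Σ(y-ŷ)² = 19
SS_tot = Σ(y-ȳ)² = 1055.33
R² = 1 - SS_res/SS_tot = 1 - 0.018 = 0.982

0.982


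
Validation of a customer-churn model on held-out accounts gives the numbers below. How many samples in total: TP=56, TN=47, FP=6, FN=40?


Total = TP + TN + FP + FN
= 56 + 47 + 6 + 40
= 149
(Predicted positive: 62, predicted negative: 87)

149


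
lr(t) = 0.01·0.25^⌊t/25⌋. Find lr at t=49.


n_drops = ⌊49/25⌋ = 1
lr = 0.01·0.25^1 = 0.01·0.25 = 0.0025

0.0025


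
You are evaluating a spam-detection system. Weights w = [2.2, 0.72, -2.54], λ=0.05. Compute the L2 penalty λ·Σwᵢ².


‖w‖₂² = (2.2)² + (0.72)² + (-2.54)²
     = 4.84 + 0.5184 + 6.4516
     = 11.81
λ·‖w‖₂² = 0.05·11.81 = 0.5905

0.5905


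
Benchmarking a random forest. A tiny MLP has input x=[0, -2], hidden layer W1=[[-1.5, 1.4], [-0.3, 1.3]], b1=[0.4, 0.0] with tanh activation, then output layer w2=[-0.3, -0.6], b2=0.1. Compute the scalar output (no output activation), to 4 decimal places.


z1[0] = (-1.5)·(0) + (1.4)·(-2) + 0.4 = -2.4
z1[1] = (-0.3)·(0) + (1.3)·(-2) + 0.0 = -2.6
h = tanh(z1) = [-0.9837, -0.989]
output = (-0.3)·(-0.9837) + (-0.6)·(-0.989) + 0.1 = 0.9885

0.9885


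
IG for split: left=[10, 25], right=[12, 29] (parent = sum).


Parent = [22, 54], H_parent = 0.868
H_left = 0.8631 (n=35), H_right = 0.8722 (n=41)
H_children = (35/76)·0.8631 + (41/76)·0.8722 = 0.868
IG = 0.868 - 0.868 = 0.0

0.0


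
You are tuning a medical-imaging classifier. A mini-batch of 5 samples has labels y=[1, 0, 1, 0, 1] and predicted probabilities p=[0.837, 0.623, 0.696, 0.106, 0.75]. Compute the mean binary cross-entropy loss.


L[0] = -ln(0.837) = 0.1779
L[1] = -ln(1-0.623) = -ln(0.377) = 0.9755
L[2] = -ln(0.696) = 0.3624
L[3] = -ln(1-0.106) = -ln(0.894) = 0.112
L[4] = -ln(0.75) = 0.2877
mean = (0.1779 + 0.9755 + 0.3624 + 0.112 + 0.2877)/5 = 0.3831

0.3831


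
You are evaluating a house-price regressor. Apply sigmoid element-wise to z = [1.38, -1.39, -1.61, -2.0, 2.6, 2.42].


σ(1.38) = 1/(1+e^-1.38) = 0.799
σ(-1.39) = 1/(1+e^1.39) = 0.1994
σ(-1.61) = 1/(1+e^1.61) = 0.1666
σ(-2.0) = 1/(1+e^2.0) = 0.1192
σ(2.6) = 1/(1+e^-2.6) = 0.9309
σ(2.42) = 1/(1+e^-2.42) = 0.9183
result = [0.799, 0.1994, 0.1666, 0.1192, 0.9309, 0.9183]

[0.799, 0.1994, 0.1666, 0.1192, 0.9309, 0.9183]


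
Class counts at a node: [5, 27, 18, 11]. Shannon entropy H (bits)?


Probabilities: [5/61, 27/61, 18/61, 11/61] ≈ [0.082, 0.4426, 0.2951, 0.1803]
H = -((5/61)·log₂(5/61) + (27/61)·log₂(27/61) + (18/61)·log₂(18/61) + (11/61)·log₂(11/61))
  = 1.7815 bits

1.7815 bits


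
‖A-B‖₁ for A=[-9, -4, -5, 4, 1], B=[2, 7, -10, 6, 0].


d = |-9-2| + |-4-7| + |-5+ 10| + |4-6| + |1-0|
  = 11 + 11 + 5 + 2 + 1
  = 30

30


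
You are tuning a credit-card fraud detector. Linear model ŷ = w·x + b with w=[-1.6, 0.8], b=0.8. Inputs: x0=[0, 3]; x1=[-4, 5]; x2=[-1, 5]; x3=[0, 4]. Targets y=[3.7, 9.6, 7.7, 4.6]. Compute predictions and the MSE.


ŷ0 = (-1.6)·(0) + (0.8)·(3) + 0.8 = 3.2
ŷ1 = (-1.6)·(-4) + (0.8)·(5) + 0.8 = 11.2
ŷ2 = (-1.6)·(-1) + (0.8)·(5) + 0.8 = 6.4
ŷ3 = (-1.6)·(0) + (0.8)·(4) + 0.8 = 4.0
errors² = [0.25, 2.56, 1.69, 0.36]
MSE = 4.8600/4 = 1.215

1.215


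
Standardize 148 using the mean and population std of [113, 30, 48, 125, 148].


μ = 92.8, σ = 45.7008
z = (148 - 92.8)/45.7008 = 1.2079

1.2079


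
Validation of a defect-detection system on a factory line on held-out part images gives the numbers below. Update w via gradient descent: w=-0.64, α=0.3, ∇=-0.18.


w_new = w - α·∇
= -0.64 - 0.3·-0.18
= -0.64 + 0.054
= -0.586

-0.586


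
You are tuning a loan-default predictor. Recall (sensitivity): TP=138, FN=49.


Recall = TP/(TP+FN)
= 138/(138+49)
= 138/187 = 73.8%

73.8%


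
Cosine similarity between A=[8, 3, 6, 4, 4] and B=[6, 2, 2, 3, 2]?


A·B = 8·6 + 3·2 + 6·2 + 4·3 + 4·2 = 86
‖A‖ = √141 = 11.8743, ‖B‖ = √57 = 7.5498
cos = 86/(√141·√57) = 86/√8037 = 0.9593

0.9593


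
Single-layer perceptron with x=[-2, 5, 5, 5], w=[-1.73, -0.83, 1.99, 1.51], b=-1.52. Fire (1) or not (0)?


z = (-2)·(-1.73) + (5)·(-0.83) + (5)·(1.99) + (5)·(1.51) - 1.52
  = 15.29
step(z) = 1 (z≥0)

1


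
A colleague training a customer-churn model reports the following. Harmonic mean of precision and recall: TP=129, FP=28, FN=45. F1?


Precision = 129/157 = 0.8217
Recall = 129/174 = 0.7414
F1 = 2·P·R/(P+R) = 2·TP/(2·TP+FP+FN) = 258/(258+28+45) = 258/331 = 0.7795

0.7795


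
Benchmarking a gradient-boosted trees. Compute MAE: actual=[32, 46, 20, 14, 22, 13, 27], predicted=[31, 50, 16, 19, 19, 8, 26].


Absolute errors: |32-31|=1, |46-50|=4, |20-16|=4, |14-19|=5, |22-19|=3, |13-8|=5, |27-26|=1
Sum = 23
MAE = 23/7 = 23/7

23/7


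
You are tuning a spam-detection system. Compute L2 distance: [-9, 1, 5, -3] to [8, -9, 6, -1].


d = √((-9-8)² + (1+ 9)² + (5-6)² + (-3+ 1)²)
  = √(289 + 100 + 1 + 4)
  = √394 = 19.8494

19.8494


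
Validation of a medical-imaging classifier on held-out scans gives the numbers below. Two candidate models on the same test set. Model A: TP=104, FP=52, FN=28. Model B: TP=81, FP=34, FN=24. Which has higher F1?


Model A: P=104/156=0.6667, R=104/132=0.7879, F1=2PR/(P+R)=2TP/(2TP+FP+FN)=208/288=0.7222
Model B: P=81/115=0.7043, R=81/105=0.7714, F1=2PR/(P+R)=2TP/(2TP+FP+FN)=162/220=0.7364
0.7222 < 0.7364 → Model B

Model B


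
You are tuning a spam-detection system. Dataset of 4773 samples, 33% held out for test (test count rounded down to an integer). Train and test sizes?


Test = ⌊4773·33/100⌋ = 1575
Train = 4773 - 1575 = 3198

Train: 3198, Test: 1575


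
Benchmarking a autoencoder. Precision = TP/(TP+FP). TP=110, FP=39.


Precision = TP/(TP+FP)
= 110/(110+39)
= 110/149 = 73.83%

73.83%


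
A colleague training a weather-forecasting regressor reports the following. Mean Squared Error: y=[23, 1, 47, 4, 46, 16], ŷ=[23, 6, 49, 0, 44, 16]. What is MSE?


Squared errors: (23-23)²=0, (1-6)²=25, (47-49)²=4, (4-0)²=16, (46-44)²=4, (16-16)²=0
Sum = 49
MSE = 49/6 = 49/6

49/6


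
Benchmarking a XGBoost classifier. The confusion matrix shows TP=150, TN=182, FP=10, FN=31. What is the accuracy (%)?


Accuracy = (TP+TN)/(TP+TN+FP+FN)
= (150+182)/(373)
= 332/373 = 89.01%

89.01%


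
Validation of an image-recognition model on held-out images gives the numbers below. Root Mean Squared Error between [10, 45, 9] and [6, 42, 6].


MSE = 34/3 = 11.3333
RMSE = √(34/3) = 3.3665

3.3665


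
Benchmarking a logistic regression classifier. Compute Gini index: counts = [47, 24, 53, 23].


Probabilities: [47/147, 24/147, 53/147, 23/147] ≈ [0.3197, 0.1633, 0.3605, 0.1565]
Σpᵢ² = (2209 + 576 + 2809 + 529)/147² = 6123/21609
Gini = 1 - Σpᵢ² = 1 - 6123/21609 = 0.7166

0.7166


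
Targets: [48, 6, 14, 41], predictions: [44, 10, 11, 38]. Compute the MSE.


Squared errors: (48-44)²=16, (6-10)²=16, (14-11)²=9, (41-38)²=9
Sum = 50
MSE = 50/4 = 25/2

25/2


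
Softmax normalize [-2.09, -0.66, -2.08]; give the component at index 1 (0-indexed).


Exponentials: e^-2.09=0.1237, e^-0.66=0.5169, e^-2.08=0.1249
Sum = 0.7655
Softmax = [0.1616, 0.6752, 0.1632]
p[1] = 0.5169/0.7655 = 0.6752

0.6752


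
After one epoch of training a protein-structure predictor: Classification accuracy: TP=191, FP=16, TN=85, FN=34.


Accuracy = (TP+TN)/(TP+TN+FP+FN)
= (191+85)/(326)
= 276/326 = 84.66%

84.66%


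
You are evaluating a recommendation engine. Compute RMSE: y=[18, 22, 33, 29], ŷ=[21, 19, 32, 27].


MSE = 23/4 = 5.75
RMSE = √(23/4) = 2.3979

2.3979


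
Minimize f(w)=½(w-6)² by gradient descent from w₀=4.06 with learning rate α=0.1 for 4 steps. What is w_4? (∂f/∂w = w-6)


step 1: grad = 4.06-6 = -1.94; w = 4.06 - 0.1·(-1.94) = 4.254
step 2: grad = 4.254-6 = -1.746; w = 4.254 - 0.1·(-1.746) = 4.4286
step 3: grad = 4.4286-6 = -1.5714; w = 4.4286 - 0.1·(-1.5714) = 4.58574
step 4: grad = 4.58574-6 = -1.41426; w = 4.58574 - 0.1·(-1.41426) = 4.727166

4.727166


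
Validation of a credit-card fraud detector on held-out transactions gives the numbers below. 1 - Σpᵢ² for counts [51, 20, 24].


Probabilities: [51/95, 20/95, 24/95] ≈ [0.5368, 0.2105, 0.2526]
Σpᵢ² = (2601 + 400 + 576)/95² = 3577/9025
Gini = 1 - Σpᵢ² = 1 - 3577/9025 = 0.6037

0.6037


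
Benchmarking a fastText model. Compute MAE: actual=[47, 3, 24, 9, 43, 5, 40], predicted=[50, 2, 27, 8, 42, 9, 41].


Absolute errors: |47-50|=3, |3-2|=1, |24-27|=3, |9-8|=1, |43-42|=1, |5-9|=4, |40-41|=1
Sum = 14
MAE = 14/7 = 2

2


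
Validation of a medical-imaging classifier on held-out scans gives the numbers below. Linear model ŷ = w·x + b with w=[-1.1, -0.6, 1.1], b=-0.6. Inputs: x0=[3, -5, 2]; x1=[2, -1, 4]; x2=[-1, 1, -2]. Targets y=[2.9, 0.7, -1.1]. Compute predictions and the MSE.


ŷ0 = (-1.1)·(3) + (-0.6)·(-5) + (1.1)·(2) - 0.6 = 1.3
ŷ1 = (-1.1)·(2) + (-0.6)·(-1) + (1.1)·(4) - 0.6 = 2.2
ŷ2 = (-1.1)·(-1) + (-0.6)·(1) + (1.1)·(-2) - 0.6 = -2.3
errors² = [2.56, 2.25, 1.44]
MSE = 6.2500/3 = 2.0833

2.0833


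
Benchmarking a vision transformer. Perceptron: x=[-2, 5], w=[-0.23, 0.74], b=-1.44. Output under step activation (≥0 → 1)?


z = (-2)·(-0.23) + (5)·(0.74) - 1.44
  = 2.72
step(z) = 1 (z≥0)

1


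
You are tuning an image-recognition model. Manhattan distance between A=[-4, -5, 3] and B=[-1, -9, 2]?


d = |-4+ 1| + |-5+ 9| + |3-2|
  = 3 + 4 + 1
  = 8

8


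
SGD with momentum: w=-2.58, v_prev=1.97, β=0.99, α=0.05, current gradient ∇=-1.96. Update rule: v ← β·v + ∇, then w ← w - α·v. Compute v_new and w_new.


v_new = 0.99·1.97 - 1.96 = 1.9503 - 1.96 = -0.0097
w_new = -2.58 - 0.05·-0.0097 = -2.58 + 0.000485 = -2.579515

v_new=-0.0097, w_new=-2.579515


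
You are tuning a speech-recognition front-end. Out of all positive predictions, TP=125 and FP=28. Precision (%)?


Precision = TP/(TP+FP)
= 125/(125+28)
= 125/153 = 81.7%

81.7%


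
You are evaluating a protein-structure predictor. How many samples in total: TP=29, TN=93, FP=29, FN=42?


Total = TP + TN + FP + FN
= 29 + 93 + 29 + 42
= 193
(Predicted positive: 58, predicted negative: 135)

193


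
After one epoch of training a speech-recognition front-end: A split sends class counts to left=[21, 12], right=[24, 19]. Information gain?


Parent = [45, 31], H_parent = 0.9754
H_left = 0.9457 (n=33), H_right = 0.9902 (n=43)
H_children = (33/76)·0.9457 + (43/76)·0.9902 = 0.9709
IG = 0.9754 - 0.9709 = 0.0045

0.0045


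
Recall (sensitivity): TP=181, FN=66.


Recall = TP/(TP+FN)
= 181/(181+66)
= 181/247 = 73.28%

73.28%


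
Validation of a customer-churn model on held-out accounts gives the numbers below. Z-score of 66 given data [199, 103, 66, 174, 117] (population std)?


μ = 131.8, σ = 48.3214
z = (66 - 131.8)/48.3214 = -1.3617

-1.3617


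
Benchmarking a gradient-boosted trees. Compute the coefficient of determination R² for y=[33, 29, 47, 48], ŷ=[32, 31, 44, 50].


ȳ = 39.25
SS_res = Σ(y-ŷ)² = 18
SS_tot = Σ(y-ȳ)² = 280.75
R² = 1 - SS_res/SS_tot = 1 - 0.0641 = 0.9359

0.9359


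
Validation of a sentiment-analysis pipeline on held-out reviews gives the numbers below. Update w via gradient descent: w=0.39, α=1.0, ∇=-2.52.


w_new = w - α·∇
= 0.39 - 1.0·-2.52
= 0.39 + 2.52
= 2.91

2.91


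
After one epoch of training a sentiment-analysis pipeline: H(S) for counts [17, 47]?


Probabilities: [17/64, 47/64] ≈ [0.2656, 0.7344]
H = -((17/64)·log₂(17/64) + (47/64)·log₂(47/64))
  = 0.8351 bits

0.8351 bits


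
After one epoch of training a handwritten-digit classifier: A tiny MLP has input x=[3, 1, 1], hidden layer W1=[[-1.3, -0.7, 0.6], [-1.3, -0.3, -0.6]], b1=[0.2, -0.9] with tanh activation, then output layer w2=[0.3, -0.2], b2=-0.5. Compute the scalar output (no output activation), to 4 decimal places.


z1[0] = (-1.3)·(3) + (-0.7)·(1) + (0.6)·(1) + 0.2 = -3.8
z1[1] = (-1.3)·(3) + (-0.3)·(1) + (-0.6)·(1) - 0.9 = -5.7
h = tanh(z1) = [-0.999, -1.0]
output = (0.3)·(-0.999) + (-0.2)·(-1.0) - 0.5 = -0.5997

-0.5997


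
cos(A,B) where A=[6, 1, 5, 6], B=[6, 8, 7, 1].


A·B = 6·6 + 1·8 + 5·7 + 6·1 = 85
‖A‖ = √98 = 9.8995, ‖B‖ = √150 = 12.2474
cos = 85/(√98·√150) = 85/√14700 = 0.7011

0.7011


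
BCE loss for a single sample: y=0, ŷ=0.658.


BCE = -[y·ln(p) + (1-y)·ln(1-p)]
= -0 - 1·ln(1-0.658)
= -ln(0.342) = 1.0729

1.0729


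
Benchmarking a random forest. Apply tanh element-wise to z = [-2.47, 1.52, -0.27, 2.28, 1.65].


tanh(-2.47) = -0.9858
tanh(1.52) = 0.9087
tanh(-0.27) = -0.2636
tanh(2.28) = 0.9793
tanh(1.65) = 0.9289
result = [-0.9858, 0.9087, -0.2636, 0.9793, 0.9289]

[-0.9858, 0.9087, -0.2636, 0.9793, 0.9289]


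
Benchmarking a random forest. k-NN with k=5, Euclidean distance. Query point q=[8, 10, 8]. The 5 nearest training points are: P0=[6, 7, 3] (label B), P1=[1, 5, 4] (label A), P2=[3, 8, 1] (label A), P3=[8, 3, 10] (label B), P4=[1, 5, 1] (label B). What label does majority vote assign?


d(q,P0) = 6.1644  (label B)
d(q,P1) = 9.4868  (label A)
d(q,P2) = 8.8318  (label A)
d(q,P3) = 7.2801  (label B)
d(q,P4) = 11.0905  (label B)
Votes: A=2, B=3
Majority → B

B


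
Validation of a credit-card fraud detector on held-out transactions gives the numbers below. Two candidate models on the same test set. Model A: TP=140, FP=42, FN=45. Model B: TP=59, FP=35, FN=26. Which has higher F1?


Model A: P=140/182=0.7692, R=140/185=0.7568, F1=2PR/(P+R)=2TP/(2TP+FP+FN)=280/367=0.7629
Model B: P=59/94=0.6277, R=59/85=0.6941, F1=2PR/(P+R)=2TP/(2TP+FP+FN)=118/179=0.6592
0.7629 > 0.6592 → Model A

Model A


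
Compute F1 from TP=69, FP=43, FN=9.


Precision = 69/112 = 0.6161
Recall = 69/78 = 0.8846
F1 = 2·P·R/(P+R) = 2·TP/(2·TP+FP+FN) = 138/(138+43+9) = 138/190 = 0.7263

0.7263


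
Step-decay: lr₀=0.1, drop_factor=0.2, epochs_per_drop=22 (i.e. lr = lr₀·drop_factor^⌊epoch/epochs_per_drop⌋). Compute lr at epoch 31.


n_drops = ⌊31/22⌋ = 1
lr = 0.1·0.2^1 = 0.1·0.2 = 0.02

0.02


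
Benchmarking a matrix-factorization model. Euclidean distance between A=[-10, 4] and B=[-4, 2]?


d = √((-10+ 4)² + (4-2)²)
  = √(36 + 4)
  = √40 = 6.3246

6.3246


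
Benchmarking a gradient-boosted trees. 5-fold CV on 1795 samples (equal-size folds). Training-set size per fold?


Fold size = 1795/5 = 359
Training per fold = 1795 - 359 = 1436

1436


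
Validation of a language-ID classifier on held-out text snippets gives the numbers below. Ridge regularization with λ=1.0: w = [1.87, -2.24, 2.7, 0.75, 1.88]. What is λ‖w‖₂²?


‖w‖₂² = (1.87)² + (-2.24)² + (2.7)² + (0.75)² + (1.88)²
     = 3.4969 + 5.0176 + 7.29 + 0.5625 + 3.5344
     = 19.9014
λ·‖w‖₂² = 1.0·19.9014 = 19.9014

19.9014


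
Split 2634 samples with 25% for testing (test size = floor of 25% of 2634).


Test = ⌊2634·25/100⌋ = 658
Train = 2634 - 658 = 1976

Train: 1976, Test: 658


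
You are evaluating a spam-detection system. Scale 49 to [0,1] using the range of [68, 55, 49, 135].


min=49, max=135
(49-49)/(135-49) = 0/86 = 0.0

0.0


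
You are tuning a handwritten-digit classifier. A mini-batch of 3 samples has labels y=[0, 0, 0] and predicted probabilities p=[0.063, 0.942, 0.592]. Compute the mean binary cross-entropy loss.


L[0] = -ln(1-0.063) = -ln(0.937) = 0.0651
L[1] = -ln(1-0.942) = -ln(0.058) = 2.8473
L[2] = -ln(1-0.592) = -ln(0.408) = 0.8965
mean = (0.0651 + 2.8473 + 0.8965)/3 = 1.2696

1.2696


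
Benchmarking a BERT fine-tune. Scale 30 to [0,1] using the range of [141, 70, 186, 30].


min=30, max=186
(30-30)/(186-30) = 0/156 = 0.0

0.0


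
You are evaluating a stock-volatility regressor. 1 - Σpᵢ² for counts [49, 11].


Probabilities: [49/60, 11/60] ≈ [0.8167, 0.1833]
Σpᵢ² = (2401 + 121)/60² = 2522/3600
Gini = 1 - Σpᵢ² = 1 - 2522/3600 = 0.2994

0.2994


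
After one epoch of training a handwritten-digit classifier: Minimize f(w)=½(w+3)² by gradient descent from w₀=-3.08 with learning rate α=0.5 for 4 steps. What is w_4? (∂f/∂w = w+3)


step 1: grad = -3.08+3 = -0.08; w = -3.08 - 0.5·(-0.08) = -3.04
step 2: grad = -3.04+3 = -0.04; w = -3.04 - 0.5·(-0.04) = -3.02
step 3: grad = -3.02+3 = -0.02; w = -3.02 - 0.5·(-0.02) = -3.01
step 4: grad = -3.01+3 = -0.01; w = -3.01 - 0.5·(-0.01) = -3.005

-3.005


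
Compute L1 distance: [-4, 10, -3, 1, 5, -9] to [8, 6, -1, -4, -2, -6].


d = |-4-8| + |10-6| + |-3+ 1| + |1+ 4| + |5+ 2| + |-9+ 6|
  = 12 + 4 + 2 + 5 + 7 + 3
  = 33

33


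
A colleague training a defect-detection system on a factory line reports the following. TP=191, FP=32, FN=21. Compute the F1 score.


Precision = 191/223 = 0.8565
Recall = 191/212 = 0.9009
F1 = 2·P·R/(P+R) = 2·TP/(2·TP+FP+FN) = 382/(382+32+21) = 382/435 = 0.8782

0.8782


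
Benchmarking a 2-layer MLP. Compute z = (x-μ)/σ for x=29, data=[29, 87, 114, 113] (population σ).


μ = 85.75, σ = 34.5063
z = (29 - 85.75)/34.5063 = -1.6446

-1.6446


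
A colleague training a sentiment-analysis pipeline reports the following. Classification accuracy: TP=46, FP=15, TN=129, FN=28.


Accuracy = (TP+TN)/(TP+TN+FP+FN)
= (46+129)/(218)
= 175/218 = 80.28%

80.28%


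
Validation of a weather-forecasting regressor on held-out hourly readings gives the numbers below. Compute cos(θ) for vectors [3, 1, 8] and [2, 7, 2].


A·B = 3·2 + 1·7 + 8·2 = 29
‖A‖ = √74 = 8.6023, ‖B‖ = √57 = 7.5498
cos = 29/(√74·√57) = 29/√4218 = 0.4465

0.4465


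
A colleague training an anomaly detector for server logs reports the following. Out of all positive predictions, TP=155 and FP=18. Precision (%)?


Precision = TP/(TP+FP)
= 155/(155+18)
= 155/173 = 89.6%

89.6%


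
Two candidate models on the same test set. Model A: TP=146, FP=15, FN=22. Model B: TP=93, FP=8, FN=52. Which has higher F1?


Model A: P=146/161=0.9068, R=146/168=0.869, F1=2PR/(P+R)=2TP/(2TP+FP+FN)=292/329=0.8875
Model B: P=93/101=0.9208, R=93/145=0.6414, F1=2PR/(P+R)=2TP/(2TP+FP+FN)=186/246=0.7561
0.8875 > 0.7561 → Model A

Model A


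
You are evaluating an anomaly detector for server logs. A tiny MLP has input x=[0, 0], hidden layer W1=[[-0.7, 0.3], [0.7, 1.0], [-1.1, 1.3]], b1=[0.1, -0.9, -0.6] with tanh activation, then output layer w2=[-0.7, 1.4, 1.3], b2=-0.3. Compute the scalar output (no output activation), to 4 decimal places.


z1[0] = (-0.7)·(0) + (0.3)·(0) + 0.1 = 0.1
z1[1] = (0.7)·(0) + (1.0)·(0) - 0.9 = -0.9
z1[2] = (-1.1)·(0) + (1.3)·(0) - 0.6 = -0.6
h = tanh(z1) = [0.0997, -0.7163, -0.537]
output = (-0.7)·(0.0997) + (1.4)·(-0.7163) + (1.3)·(-0.537) - 0.3 = -2.0707

-2.0707


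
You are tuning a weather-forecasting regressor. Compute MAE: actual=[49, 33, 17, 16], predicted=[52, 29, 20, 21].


Absolute errors: |49-52|=3, |33-29|=4, |17-20|=3, |16-21|=5
Sum = 15
MAE = 15/4 = 15/4

15/4


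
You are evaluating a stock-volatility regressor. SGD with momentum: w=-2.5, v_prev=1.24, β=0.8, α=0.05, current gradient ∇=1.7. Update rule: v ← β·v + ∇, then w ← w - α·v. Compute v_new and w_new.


v_new = 0.8·1.24 + 1.7 = 0.992 + 1.7 = 2.692
w_new = -2.5 - 0.05·2.692 = -2.5 - 0.1346 = -2.6346

v_new=2.692, w_new=-2.6346


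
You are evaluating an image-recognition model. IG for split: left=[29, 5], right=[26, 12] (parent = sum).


Parent = [55, 17], H_parent = 0.7885
H_left = 0.6024 (n=34), H_right = 0.8997 (n=38)
H_children = (34/72)·0.6024 + (38/72)·0.8997 = 0.7593
IG = 0.7885 - 0.7593 = 0.0292

0.0292


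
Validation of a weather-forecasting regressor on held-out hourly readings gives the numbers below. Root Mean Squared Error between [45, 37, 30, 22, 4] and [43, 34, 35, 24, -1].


MSE = 67/5 = 13.4
RMSE = √(67/5) = 3.6606

3.6606


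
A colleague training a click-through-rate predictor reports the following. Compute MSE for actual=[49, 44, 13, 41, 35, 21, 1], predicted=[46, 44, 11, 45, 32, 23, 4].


Squared errors: (49-46)²=9, (44-44)²=0, (13-11)²=4, (41-45)²=16, (35-32)²=9, (21-23)²=4, (1-4)²=9
Sum = 51
MSE = 51/7 = 51/7

51/7


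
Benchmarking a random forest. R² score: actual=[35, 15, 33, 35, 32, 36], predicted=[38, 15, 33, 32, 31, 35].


ȳ = 31
SS_res = Σ(y-ŷ)² = 20
SS_tot = Σ(y-ȳ)² = 318
R² = 1 - SS_res/SS_tot = 1 - 0.0629 = 0.9371

0.9371


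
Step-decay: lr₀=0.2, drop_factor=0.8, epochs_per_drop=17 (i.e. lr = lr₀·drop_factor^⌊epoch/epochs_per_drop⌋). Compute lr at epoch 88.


n_drops = ⌊88/17⌋ = 5
lr = 0.2·0.8^5 = 0.2·0.32768 = 0.065536

0.065536


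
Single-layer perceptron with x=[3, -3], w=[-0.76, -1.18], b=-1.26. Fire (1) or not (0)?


z = (3)·(-0.76) + (-3)·(-1.18) - 1.26
  = -0.0
step(z) = 1 (z≥0)

1


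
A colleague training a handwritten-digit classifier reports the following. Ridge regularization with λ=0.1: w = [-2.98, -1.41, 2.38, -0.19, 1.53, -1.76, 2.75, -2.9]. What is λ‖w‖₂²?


‖w‖₂² = (-2.98)² + (-1.41)² + (2.38)² + (-0.19)² + (1.53)² + (-1.76)² + (2.75)² + (-2.9)²
     = 8.8804 + 1.9881 + 5.6644 + 0.0361 + 2.3409 + 3.0976 + 7.5625 + 8.41
     = 37.98
λ·‖w‖₂² = 0.1·37.98 = 3.798

3.798


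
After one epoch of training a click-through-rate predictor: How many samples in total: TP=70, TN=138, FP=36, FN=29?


Total = TP + TN + FP + FN
= 70 + 138 + 36 + 29
= 273
(Predicted positive: 106, predicted negative: 167)

273


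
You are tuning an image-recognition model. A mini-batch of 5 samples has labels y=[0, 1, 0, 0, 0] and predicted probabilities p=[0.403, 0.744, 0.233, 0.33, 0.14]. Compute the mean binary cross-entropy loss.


L[0] = -ln(1-0.403) = -ln(0.597) = 0.5158
L[1] = -ln(0.744) = 0.2957
L[2] = -ln(1-0.233) = -ln(0.767) = 0.2653
L[3] = -ln(1-0.33) = -ln(0.67) = 0.4005
L[4] = -ln(1-0.14) = -ln(0.86) = 0.1508
mean = (0.5158 + 0.2957 + 0.2653 + 0.4005 + 0.1508)/5 = 0.3256

0.3256


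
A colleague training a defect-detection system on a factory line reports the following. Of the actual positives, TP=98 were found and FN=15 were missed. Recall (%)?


Recall = TP/(TP+FN)
= 98/(98+15)
= 98/113 = 86.73%

86.73%


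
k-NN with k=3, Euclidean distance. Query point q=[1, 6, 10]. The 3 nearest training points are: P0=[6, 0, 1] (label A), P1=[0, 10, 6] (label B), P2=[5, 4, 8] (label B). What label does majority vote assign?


d(q,P0) = 11.9164  (label A)
d(q,P1) = 5.7446  (label B)
d(q,P2) = 4.899  (label B)
Votes: A=1, B=2
Majority → B

B


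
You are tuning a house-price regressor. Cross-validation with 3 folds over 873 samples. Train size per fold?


Fold size = 873/3 = 291
Training per fold = 873 - 291 = 582

582


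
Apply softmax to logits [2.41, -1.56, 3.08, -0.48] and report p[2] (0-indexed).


Exponentials: e^2.41=11.134, e^-1.56=0.2101, e^3.08=21.7584, e^-0.48=0.6188
Sum = 33.7213
Softmax = [0.3302, 0.0062, 0.6452, 0.0183]
p[2] = 21.7584/33.7213 = 0.6452

0.6452


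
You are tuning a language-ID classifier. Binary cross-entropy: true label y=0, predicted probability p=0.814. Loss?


BCE = -[y·ln(p) + (1-y)·ln(1-p)]
= -0 - 1·ln(1-0.814)
= -ln(0.186) = 1.682

1.682


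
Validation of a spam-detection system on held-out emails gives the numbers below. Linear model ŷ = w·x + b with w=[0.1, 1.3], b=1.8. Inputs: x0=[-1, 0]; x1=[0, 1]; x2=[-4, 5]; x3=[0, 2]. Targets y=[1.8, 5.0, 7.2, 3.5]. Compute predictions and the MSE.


ŷ0 = (0.1)·(-1) + (1.3)·(0) + 1.8 = 1.7
ŷ1 = (0.1)·(0) + (1.3)·(1) + 1.8 = 3.1
ŷ2 = (0.1)·(-4) + (1.3)·(5) + 1.8 = 7.9
ŷ3 = (0.1)·(0) + (1.3)·(2) + 1.8 = 4.4
errors² = [0.01, 3.61, 0.49, 0.81]
MSE = 4.9200/4 = 1.23

1.23


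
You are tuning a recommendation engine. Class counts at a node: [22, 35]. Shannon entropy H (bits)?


Probabilities: [22/57, 35/57] ≈ [0.386, 0.614]
H = -((22/57)·log₂(22/57) + (35/57)·log₂(35/57))
  = 0.9621 bits

0.9621 bits


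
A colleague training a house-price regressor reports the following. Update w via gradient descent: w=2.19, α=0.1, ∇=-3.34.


w_new = w - α·∇
= 2.19 - 0.1·-3.34
= 2.19 + 0.334
= 2.524

2.524


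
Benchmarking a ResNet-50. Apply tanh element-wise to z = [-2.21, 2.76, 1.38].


tanh(-2.21) = -0.9762
tanh(2.76) = 0.992
tanh(1.38) = 0.881
result = [-0.9762, 0.992, 0.881]

[-0.9762, 0.992, 0.881]


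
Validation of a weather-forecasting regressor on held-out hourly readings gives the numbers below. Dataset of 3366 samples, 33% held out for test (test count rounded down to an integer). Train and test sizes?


Test = ⌊3366·33/100⌋ = 1110
Train = 3366 - 1110 = 2256

Train: 2256, Test: 1110


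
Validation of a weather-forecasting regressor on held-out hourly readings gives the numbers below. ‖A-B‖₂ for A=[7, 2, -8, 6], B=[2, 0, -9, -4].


d = √((7-2)² + (2-0)² + (-8+ 9)² + (6+ 4)²)
  = √(25 + 4 + 1 + 100)
  = √130 = 11.4018

11.4018


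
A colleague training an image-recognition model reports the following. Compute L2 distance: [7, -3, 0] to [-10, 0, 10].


d = √((7+ 10)² + (-3-0)² + (0-10)²)
  = √(289 + 9 + 100)
  = √398 = 19.9499

19.9499


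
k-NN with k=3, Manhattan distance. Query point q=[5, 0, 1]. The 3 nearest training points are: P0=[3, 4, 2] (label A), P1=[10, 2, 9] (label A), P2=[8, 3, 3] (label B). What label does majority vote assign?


d(q,P0) = 7  (label A)
d(q,P1) = 15  (label A)
d(q,P2) = 8  (label B)
Votes: A=2, B=1
Majority → A

A


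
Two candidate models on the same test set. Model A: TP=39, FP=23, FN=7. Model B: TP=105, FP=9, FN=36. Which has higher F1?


Model A: P=39/62=0.629, R=39/46=0.8478, F1=2PR/(P+R)=2TP/(2TP+FP+FN)=78/108=0.7222
Model B: P=105/114=0.9211, R=105/141=0.7447, F1=2PR/(P+R)=2TP/(2TP+FP+FN)=210/255=0.8235
0.7222 < 0.8235 → Model B

Model B


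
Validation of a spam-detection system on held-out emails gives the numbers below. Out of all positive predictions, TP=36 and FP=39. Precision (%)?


Precision = TP/(TP+FP)
= 36/(36+39)
= 36/75 = 48.0%

48.0%


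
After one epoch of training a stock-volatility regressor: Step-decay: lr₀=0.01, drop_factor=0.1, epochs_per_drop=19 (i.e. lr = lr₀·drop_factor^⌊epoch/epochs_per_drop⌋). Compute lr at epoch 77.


n_drops = ⌊77/19⌋ = 4
lr = 0.01·0.1^4 = 0.01·0.0001 = 0.000001

0.000001


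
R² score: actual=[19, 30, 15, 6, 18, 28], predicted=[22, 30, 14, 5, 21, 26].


ȳ = 19.3333
SS_res = Σ(y-ŷ)² = 24
SS_tot = Σ(y-ȳ)² = 387.33
R² = 1 - SS_res/SS_tot = 1 - 0.062 = 0.938

0.938


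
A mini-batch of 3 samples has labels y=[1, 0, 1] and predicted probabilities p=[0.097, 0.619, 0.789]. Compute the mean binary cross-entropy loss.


L[0] = -ln(0.097) = 2.333
L[1] = -ln(1-0.619) = -ln(0.381) = 0.965
L[2] = -ln(0.789) = 0.237
mean = (2.333 + 0.965 + 0.237)/3 = 1.1783

1.1783


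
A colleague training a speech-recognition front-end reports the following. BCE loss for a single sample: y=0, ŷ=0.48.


BCE = -[y·ln(p) + (1-y)·ln(1-p)]
= -0 - 1·ln(1-0.48)
= -ln(0.52) = 0.6539

0.6539


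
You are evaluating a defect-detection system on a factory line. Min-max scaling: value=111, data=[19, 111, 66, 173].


min=19, max=173
(111-19)/(173-19) = 92/154 = 0.5974

0.5974


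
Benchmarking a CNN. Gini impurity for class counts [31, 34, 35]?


Probabilities: [31/100, 34/100, 35/100] ≈ [0.31, 0.34, 0.35]
Σpᵢ² = (961 + 1156 + 1225)/100² = 3342/10000
Gini = 1 - Σpᵢ² = 1 - 3342/10000 = 0.6658

0.6658


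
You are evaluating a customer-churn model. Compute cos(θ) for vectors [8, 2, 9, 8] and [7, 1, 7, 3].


A·B = 8·7 + 2·1 + 9·7 + 8·3 = 145
‖A‖ = √213 = 14.5945, ‖B‖ = √108 = 10.3923
cos = 145/(√213·√108) = 145/√23004 = 0.956

0.956


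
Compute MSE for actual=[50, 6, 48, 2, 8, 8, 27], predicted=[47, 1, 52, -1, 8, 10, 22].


Squared errors: (50-47)²=9, (6-1)²=25, (48-52)²=16, (2+ 1)²=9, (8-8)²=0, (8-10)²=4, (27-22)²=25
Sum = 88
MSE = 88/7 = 88/7

88/7


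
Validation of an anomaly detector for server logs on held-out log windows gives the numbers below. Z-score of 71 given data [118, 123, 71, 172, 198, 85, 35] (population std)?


μ = 114.5714, σ = 52.7063
z = (71 - 114.5714)/52.7063 = -0.8267

-0.8267


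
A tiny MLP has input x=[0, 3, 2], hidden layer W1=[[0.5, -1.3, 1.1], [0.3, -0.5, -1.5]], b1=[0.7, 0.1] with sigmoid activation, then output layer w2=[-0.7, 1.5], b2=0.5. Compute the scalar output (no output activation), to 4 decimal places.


z1[0] = (0.5)·(0) + (-1.3)·(3) + (1.1)·(2) + 0.7 = -1.0
z1[1] = (0.3)·(0) + (-0.5)·(3) + (-1.5)·(2) + 0.1 = -4.4
h = sigmoid(z1) = [0.2689, 0.0121]
output = (-0.7)·(0.2689) + (1.5)·(0.0121) + 0.5 = 0.3299

0.3299


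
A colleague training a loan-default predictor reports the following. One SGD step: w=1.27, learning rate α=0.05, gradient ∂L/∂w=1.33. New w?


w_new = w - α·∇
= 1.27 - 0.05·1.33
= 1.27 - 0.0665
= 1.2035

1.2035


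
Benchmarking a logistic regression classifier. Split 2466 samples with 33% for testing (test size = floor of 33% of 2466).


Test = ⌊2466·33/100⌋ = 813
Train = 2466 - 813 = 1653

Train: 1653, Test: 813


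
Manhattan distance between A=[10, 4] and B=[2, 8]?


d = |10-2| + |4-8|
  = 8 + 4
  = 12

12


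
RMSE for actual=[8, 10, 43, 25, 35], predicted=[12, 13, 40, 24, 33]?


MSE = 39/5 = 7.8
RMSE = √(39/5) = 2.7928

2.7928


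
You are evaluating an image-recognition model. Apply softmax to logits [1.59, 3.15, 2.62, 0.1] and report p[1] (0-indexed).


Exponentials: e^1.59=4.9037, e^3.15=23.3361, e^2.62=13.7357, e^0.1=1.1052
Sum = 43.0807
Softmax = [0.1138, 0.5417, 0.3188, 0.0257]
p[1] = 23.3361/43.0807 = 0.5417

0.5417


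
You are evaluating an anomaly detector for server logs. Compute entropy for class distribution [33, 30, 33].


Probabilities: [33/96, 30/96, 33/96] ≈ [0.3438, 0.3125, 0.3438]
H = -((33/96)·log₂(33/96) + (30/96)·log₂(30/96) + (33/96)·log₂(33/96))
  = 1.5835 bits

1.5835 bits


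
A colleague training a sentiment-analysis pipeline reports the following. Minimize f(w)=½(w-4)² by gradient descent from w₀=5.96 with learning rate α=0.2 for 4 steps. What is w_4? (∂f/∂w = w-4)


step 1: grad = 5.96-4 = 1.96; w = 5.96 - 0.2·(1.96) = 5.568
step 2: grad = 5.568-4 = 1.568; w = 5.568 - 0.2·(1.568) = 5.2544
step 3: grad = 5.2544-4 = 1.2544; w = 5.2544 - 0.2·(1.2544) = 5.00352
step 4: grad = 5.00352-4 = 1.00352; w = 5.00352 - 0.2·(1.00352) = 4.802816

4.802816


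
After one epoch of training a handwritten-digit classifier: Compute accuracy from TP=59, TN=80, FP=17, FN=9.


Accuracy = (TP+TN)/(TP+TN+FP+FN)
= (59+80)/(165)
= 139/165 = 84.24%

84.24%


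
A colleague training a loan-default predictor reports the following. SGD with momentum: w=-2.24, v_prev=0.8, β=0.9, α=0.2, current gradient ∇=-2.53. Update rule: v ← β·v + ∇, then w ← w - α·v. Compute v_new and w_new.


v_new = 0.9·0.8 - 2.53 = 0.72 - 2.53 = -1.81
w_new = -2.24 - 0.2·-1.81 = -2.24 + 0.362 = -1.878

v_new=-1.81, w_new=-1.878


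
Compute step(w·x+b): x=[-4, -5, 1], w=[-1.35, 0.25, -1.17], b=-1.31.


z = (-4)·(-1.35) + (-5)·(0.25) + (1)·(-1.17) - 1.31
  = 1.67
step(z) = 1 (z≥0)

1


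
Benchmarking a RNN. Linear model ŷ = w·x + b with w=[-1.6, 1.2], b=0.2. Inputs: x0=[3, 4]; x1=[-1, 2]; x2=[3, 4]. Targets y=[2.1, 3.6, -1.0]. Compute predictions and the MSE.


ŷ0 = (-1.6)·(3) + (1.2)·(4) + 0.2 = 0.2
ŷ1 = (-1.6)·(-1) + (1.2)·(2) + 0.2 = 4.2
ŷ2 = (-1.6)·(3) + (1.2)·(4) + 0.2 = 0.2
errors² = [3.61, 0.36, 1.44]
MSE = 5.4100/3 = 1.8033

1.8033


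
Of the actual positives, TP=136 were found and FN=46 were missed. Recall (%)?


Recall = TP/(TP+FN)
= 136/(136+46)
= 136/182 = 74.73%

74.73%


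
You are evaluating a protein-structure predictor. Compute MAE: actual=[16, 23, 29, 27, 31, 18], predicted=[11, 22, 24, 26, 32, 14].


Absolute errors: |16-11|=5, |23-22|=1, |29-24|=5, |27-26|=1, |31-32|=1, |18-14|=4
Sum = 17
MAE = 17/6 = 17/6

17/6


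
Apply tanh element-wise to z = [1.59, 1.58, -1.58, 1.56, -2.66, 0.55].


tanh(1.59) = 0.9201
tanh(1.58) = 0.9186
tanh(-1.58) = -0.9186
tanh(1.56) = 0.9154
tanh(-2.66) = -0.9903
tanh(0.55) = 0.5005
result = [0.9201, 0.9186, -0.9186, 0.9154, -0.9903, 0.5005]

[0.9201, 0.9186, -0.9186, 0.9154, -0.9903, 0.5005]


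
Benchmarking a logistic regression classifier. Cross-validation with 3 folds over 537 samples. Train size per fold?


Fold size = 537/3 = 179
Training per fold = 537 - 179 = 358

358


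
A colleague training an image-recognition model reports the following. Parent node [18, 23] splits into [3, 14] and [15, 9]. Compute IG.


Parent = [18, 23], H_parent = 0.9892
H_left = 0.6723 (n=17), H_right = 0.9544 (n=24)
H_children = (17/41)·0.6723 + (24/41)·0.9544 = 0.8374
IG = 0.9892 - 0.8374 = 0.1518

0.1518


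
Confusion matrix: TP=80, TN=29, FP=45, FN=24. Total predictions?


Total = TP + TN + FP + FN
= 80 + 29 + 45 + 24
= 178
(Predicted positive: 125, predicted negative: 53)

178


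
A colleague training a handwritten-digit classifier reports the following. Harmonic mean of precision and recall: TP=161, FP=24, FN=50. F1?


Precision = 161/185 = 0.8703
Recall = 161/211 = 0.763
F1 = 2·P·R/(P+R) = 2·TP/(2·TP+FP+FN) = 322/(322+24+50) = 322/396 = 0.8131

0.8131


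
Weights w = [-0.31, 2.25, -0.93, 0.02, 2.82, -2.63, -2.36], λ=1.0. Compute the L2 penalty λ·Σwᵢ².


‖w‖₂² = (-0.31)² + (2.25)² + (-0.93)² + (0.02)² + (2.82)² + (-2.63)² + (-2.36)²
     = 0.0961 + 5.0625 + 0.8649 + 0.0004 + 7.9524 + 6.9169 + 5.5696
     = 26.4628
λ·‖w‖₂² = 1.0·26.4628 = 26.4628

26.4628


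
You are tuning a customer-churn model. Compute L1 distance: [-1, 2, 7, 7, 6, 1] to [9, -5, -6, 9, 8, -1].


d = |-1-9| + |2+ 5| + |7+ 6| + |7-9| + |6-8| + |1+ 1|
  = 10 + 7 + 13 + 2 + 2 + 2
  = 36

36


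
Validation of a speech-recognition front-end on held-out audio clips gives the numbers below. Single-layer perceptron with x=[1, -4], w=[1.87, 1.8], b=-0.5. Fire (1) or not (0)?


z = (1)·(1.87) + (-4)·(1.8) - 0.5
  = -5.83
step(z) = 0 (z<0)

0


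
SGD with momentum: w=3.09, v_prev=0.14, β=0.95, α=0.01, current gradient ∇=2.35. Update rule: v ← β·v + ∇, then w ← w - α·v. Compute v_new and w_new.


v_new = 0.95·0.14 + 2.35 = 0.133 + 2.35 = 2.483
w_new = 3.09 - 0.01·2.483 = 3.09 - 0.02483 = 3.06517

v_new=2.483, w_new=3.06517


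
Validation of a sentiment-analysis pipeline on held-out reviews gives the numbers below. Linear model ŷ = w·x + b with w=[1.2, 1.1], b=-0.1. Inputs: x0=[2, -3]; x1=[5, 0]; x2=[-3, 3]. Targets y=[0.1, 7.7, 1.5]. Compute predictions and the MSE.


ŷ0 = (1.2)·(2) + (1.1)·(-3) - 0.1 = -1.0
ŷ1 = (1.2)·(5) + (1.1)·(0) - 0.1 = 5.9
ŷ2 = (1.2)·(-3) + (1.1)·(3) - 0.1 = -0.4
errors² = [1.21, 3.24, 3.61]
MSE = 8.0600/3 = 2.6867

2.6867


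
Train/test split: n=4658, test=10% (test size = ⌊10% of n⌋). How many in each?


Test = ⌊4658·10/100⌋ = 465
Train = 4658 - 465 = 4193

Train: 4193, Test: 465


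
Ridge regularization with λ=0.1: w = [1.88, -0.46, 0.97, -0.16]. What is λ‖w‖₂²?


‖w‖₂² = (1.88)² + (-0.46)² + (0.97)² + (-0.16)²
     = 3.5344 + 0.2116 + 0.9409 + 0.0256
     = 4.7125
λ·‖w‖₂² = 0.1·4.7125 = 0.47125

0.47125


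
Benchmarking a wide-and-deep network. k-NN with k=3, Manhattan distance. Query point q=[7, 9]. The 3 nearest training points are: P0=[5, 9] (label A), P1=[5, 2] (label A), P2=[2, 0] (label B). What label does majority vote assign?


d(q,P0) = 2  (label A)
d(q,P1) = 9  (label A)
d(q,P2) = 14  (label B)
Votes: A=2, B=1
Majority → A

A


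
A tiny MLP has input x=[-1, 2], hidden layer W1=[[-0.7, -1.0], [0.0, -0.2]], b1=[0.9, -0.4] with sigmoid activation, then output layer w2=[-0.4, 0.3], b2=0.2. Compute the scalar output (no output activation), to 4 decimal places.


z1[0] = (-0.7)·(-1) + (-1.0)·(2) + 0.9 = -0.4
z1[1] = (0.0)·(-1) + (-0.2)·(2) - 0.4 = -0.8
h = sigmoid(z1) = [0.4013, 0.31]
output = (-0.4)·(0.4013) + (0.3)·(0.31) + 0.2 = 0.1325

0.1325


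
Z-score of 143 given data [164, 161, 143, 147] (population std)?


μ = 153.75, σ = 8.9268
z = (143 - 153.75)/8.9268 = -1.2042

-1.2042


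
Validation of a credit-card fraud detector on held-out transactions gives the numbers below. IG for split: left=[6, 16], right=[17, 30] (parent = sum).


Parent = [23, 46], H_parent = 0.9183
H_left = 0.8454 (n=22), H_right = 0.9441 (n=47)
H_children = (22/69)·0.8454 + (47/69)·0.9441 = 0.9126
IG = 0.9183 - 0.9126 = 0.0057

0.0057


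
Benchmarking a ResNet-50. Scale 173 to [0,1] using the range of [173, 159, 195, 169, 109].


min=109, max=195
(173-109)/(195-109) = 64/86 = 0.7442

0.7442


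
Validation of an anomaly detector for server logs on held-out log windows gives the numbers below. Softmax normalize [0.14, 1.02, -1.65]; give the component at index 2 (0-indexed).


Exponentials: e^0.14=1.1503, e^1.02=2.7732, e^-1.65=0.192
Sum = 4.1155
Softmax = [0.2795, 0.6738, 0.0467]
p[2] = 0.192/4.1155 = 0.0467

0.0467


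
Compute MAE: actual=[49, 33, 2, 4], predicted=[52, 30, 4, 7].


Absolute errors: |49-52|=3, |33-30|=3, |2-4|=2, |4-7|=3
Sum = 11
MAE = 11/4 = 11/4

11/4


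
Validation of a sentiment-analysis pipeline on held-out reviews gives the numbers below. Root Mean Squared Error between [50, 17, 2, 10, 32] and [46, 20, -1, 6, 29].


MSE = 59/5 = 11.8
RMSE = √(59/5) = 3.4351

3.4351


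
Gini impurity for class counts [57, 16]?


Probabilities: [57/73, 16/73] ≈ [0.7808, 0.2192]
Σpᵢ² = (3249 + 256)/73² = 3505/5329
Gini = 1 - Σpᵢ² = 1 - 3505/5329 = 0.3423

0.3423


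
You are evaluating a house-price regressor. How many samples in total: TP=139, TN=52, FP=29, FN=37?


Total = TP + TN + FP + FN
= 139 + 52 + 29 + 37
= 257
(Predicted positive: 168, predicted negative: 89)

257


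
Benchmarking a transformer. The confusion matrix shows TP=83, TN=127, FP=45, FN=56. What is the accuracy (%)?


Accuracy = (TP+TN)/(TP+TN+FP+FN)
= (83+127)/(311)
= 210/311 = 67.52%

67.52%


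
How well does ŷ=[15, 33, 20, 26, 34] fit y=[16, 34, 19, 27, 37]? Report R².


ȳ = 26.6
SS_res = Σ(y-ŷ)² = 13
SS_tot = Σ(y-ȳ)² = 333.2
R² = 1 - SS_res/SS_tot = 1 - 0.039 = 0.961

0.961


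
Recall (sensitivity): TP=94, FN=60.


Recall = TP/(TP+FN)
= 94/(94+60)
= 94/154 = 61.04%

61.04%
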